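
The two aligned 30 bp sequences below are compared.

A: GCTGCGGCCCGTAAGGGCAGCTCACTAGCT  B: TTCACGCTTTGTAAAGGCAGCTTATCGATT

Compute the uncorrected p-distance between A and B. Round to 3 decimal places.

The sequences differ at 15 of 30 positions.
p = 15/30 = 0.500.

0.500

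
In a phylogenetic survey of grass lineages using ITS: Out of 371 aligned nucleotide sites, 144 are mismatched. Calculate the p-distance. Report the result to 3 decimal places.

p = 144/371 = 0.388140… ≈ 0.388 (to 3 d.p.).

0.388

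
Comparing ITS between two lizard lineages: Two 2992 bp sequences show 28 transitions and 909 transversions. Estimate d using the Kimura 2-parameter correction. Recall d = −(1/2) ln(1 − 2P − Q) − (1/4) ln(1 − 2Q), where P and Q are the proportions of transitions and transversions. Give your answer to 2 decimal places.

0.43

P = 28/2992 ≈ 0.009358 and Q = 909/2992 ≈ 0.30381.
Under the Kimura two-parameter model, d = −½ ln(1 − 2P − Q) − ¼ ln(1 − 2Q).
1 − 2P − Q = 0.677474, giving −½ ln(0.677474) = 0.194692.
1 − 2Q = 0.39238, giving −¼ ln(0.39238) = 0.233881.
d = 0.194692 + 0.233881 = 0.428573.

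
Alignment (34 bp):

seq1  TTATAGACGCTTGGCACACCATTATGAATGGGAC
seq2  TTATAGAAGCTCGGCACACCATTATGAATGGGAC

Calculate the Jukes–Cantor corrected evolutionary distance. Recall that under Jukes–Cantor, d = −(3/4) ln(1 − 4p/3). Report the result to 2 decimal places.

The sequences differ at 2 of 34 sites (8, 12), so p = 2/34 ≈ 0.058824.
d = −(3/4) ln(1 − 4p/3) = −0.75 ln(1 − 0.078432) = −0.75 ln(0.921568)
  = −0.75 × (-0.081679) = 0.061259 substitutions/site.

0.06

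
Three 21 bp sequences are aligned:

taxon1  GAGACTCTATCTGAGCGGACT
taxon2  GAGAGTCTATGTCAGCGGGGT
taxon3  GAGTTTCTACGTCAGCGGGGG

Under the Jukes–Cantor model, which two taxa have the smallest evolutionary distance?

taxon2 and taxon3

taxon1–taxon2: 5/21 differ, p = 0.238, d = 0.286.
taxon1–taxon3: 8/21 differ, p = 0.381, d = 0.532.
taxon2–taxon3: 4/21 differ, p = 0.190, d = 0.220.
The smallest distance is between taxon2 and taxon3.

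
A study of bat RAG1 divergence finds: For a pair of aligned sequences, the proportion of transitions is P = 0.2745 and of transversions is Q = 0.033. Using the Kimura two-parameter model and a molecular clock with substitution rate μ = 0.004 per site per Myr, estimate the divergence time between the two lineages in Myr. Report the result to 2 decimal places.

Under the Kimura two-parameter model, d = −½ ln(1 − 2P − Q) − ¼ ln(1 − 2Q).
1 − 2P − Q = 0.418, giving −½ ln(0.418) = 0.436137.
1 − 2Q = 0.934, giving −¼ ln(0.934) = 0.017070.
d = 0.436137 + 0.017070 = 0.453207.
Under a molecular clock d = 2μt, so t = d/(2μ) = 0.453207 / (2 × 0.004) = 56.65 Myr.

56.65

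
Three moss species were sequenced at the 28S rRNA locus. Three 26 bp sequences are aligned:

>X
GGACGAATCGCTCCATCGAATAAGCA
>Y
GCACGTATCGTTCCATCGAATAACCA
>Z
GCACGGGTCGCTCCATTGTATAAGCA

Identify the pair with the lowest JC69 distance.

X–Y: 4/26 differ, p = 0.154, d = 0.172.
X–Z: 5/26 differ, p = 0.192, d = 0.222.
Y–Z: 6/26 differ, p = 0.231, d = 0.276.
The smallest distance is between X and Y.

X and Y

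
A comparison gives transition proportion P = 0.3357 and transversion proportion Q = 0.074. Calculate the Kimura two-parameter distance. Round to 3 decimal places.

0.724

Under the Kimura two-parameter model, d = −½ ln(1 − 2P − Q) − ¼ ln(1 − 2Q).
1 − 2P − Q = 0.2546, giving −½ ln(0.2546) = 0.684031.
1 − 2Q = 0.852, giving −¼ ln(0.852) = 0.040042.
d = 0.684031 + 0.040042 = 0.724073.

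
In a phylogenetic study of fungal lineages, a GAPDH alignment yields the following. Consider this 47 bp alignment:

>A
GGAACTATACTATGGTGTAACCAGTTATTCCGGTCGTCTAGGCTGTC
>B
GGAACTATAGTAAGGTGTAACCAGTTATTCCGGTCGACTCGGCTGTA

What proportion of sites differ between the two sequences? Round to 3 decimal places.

The sequences differ at 5 of 47 positions (sites 10, 13, 37, 40, 47).
p = 5/47 = 0.106382… ≈ 0.106 (to 3 d.p.).

0.106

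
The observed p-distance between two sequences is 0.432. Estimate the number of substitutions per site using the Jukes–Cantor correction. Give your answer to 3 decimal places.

d = −(3/4) ln(1 − 4p/3) = −0.75 ln(1 − 0.576) = −0.75 ln(0.424)
  = −0.75 × (-0.858022) = 0.643517 substitutions/site.

0.644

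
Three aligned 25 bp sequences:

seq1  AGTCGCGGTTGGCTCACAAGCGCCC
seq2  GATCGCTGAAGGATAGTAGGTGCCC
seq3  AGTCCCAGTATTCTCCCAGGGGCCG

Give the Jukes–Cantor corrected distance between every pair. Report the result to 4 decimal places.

seq1–seq2: 11/25 sites differ → p = 0.44, d = −0.75 ln(1 − 0.586667) = 0.662626 ≈ 0.6626.
seq1–seq3: 9/25 sites differ → p = 0.36, d = −0.75 ln(1 − 0.48) = 0.490445 ≈ 0.4904.
seq2–seq3: 13/25 sites differ → p = 0.52, d = −0.75 ln(1 − 0.693333) = 0.886495 ≈ 0.8865.

d(seq1,seq2) = 0.6626, d(seq1,seq3) = 0.4904, d(seq2,seq3) = 0.8865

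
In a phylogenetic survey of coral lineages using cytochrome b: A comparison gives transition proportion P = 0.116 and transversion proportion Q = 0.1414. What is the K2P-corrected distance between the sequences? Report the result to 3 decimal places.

Under the Kimura two-parameter model, d = −½ ln(1 − 2P − Q) − ¼ ln(1 − 2Q).
1 − 2P − Q = 0.6266, giving −½ ln(0.6266) = 0.233723.
1 − 2Q = 0.7172, giving −¼ ln(0.7172) = 0.083100.
d = 0.233723 + 0.083100 = 0.316823.

0.317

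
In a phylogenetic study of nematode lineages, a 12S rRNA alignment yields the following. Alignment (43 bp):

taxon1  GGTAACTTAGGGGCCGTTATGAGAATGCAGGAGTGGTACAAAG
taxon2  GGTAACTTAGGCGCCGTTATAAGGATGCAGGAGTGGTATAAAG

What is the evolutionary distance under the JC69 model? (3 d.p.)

0.099

The sequences differ at 4 of 43 sites (12, 21, 24, 39), so p = 4/43 ≈ 0.093023.
d = −(3/4) ln(1 − 4p/3) = −0.75 ln(1 − 0.124031) = −0.75 ln(0.875969)
  = −0.75 × (-0.132425) = 0.099319 substitutions/site.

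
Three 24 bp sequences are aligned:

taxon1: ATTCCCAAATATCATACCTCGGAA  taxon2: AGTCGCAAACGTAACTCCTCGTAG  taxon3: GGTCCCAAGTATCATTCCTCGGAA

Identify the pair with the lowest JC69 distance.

taxon1 and taxon3

taxon1–taxon2: 9/24 differ, p = 0.375, d = 0.520.
taxon1–taxon3: 4/24 differ, p = 0.167, d = 0.188.
taxon2–taxon3: 9/24 differ, p = 0.375, d = 0.520.
The smallest distance is between taxon1 and taxon3.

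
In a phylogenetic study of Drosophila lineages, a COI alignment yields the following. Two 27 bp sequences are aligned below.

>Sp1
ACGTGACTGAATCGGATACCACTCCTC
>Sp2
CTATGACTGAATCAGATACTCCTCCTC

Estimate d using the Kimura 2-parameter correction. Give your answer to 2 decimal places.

Of 27 sites, 4 differences are transitions and 2 are transversions, so P = 4/27 ≈ 0.148148 and Q = 2/27 ≈ 0.074074.
Under the Kimura two-parameter model, d = −½ ln(1 − 2P − Q) − ¼ ln(1 − 2Q).
1 − 2P − Q = 0.62963, giving −½ ln(0.62963) = 0.231311.
1 − 2Q = 0.851852, giving −¼ ln(0.851852) = 0.040086.
d = 0.231311 + 0.040086 = 0.271397.

0.27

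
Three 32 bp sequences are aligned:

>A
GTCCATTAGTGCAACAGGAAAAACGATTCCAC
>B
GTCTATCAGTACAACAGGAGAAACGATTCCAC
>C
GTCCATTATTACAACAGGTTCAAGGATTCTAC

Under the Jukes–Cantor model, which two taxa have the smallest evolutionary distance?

A–B: 4/32 differ, p = 0.125, d = 0.137.
A–C: 7/32 differ, p = 0.219, d = 0.259.
B–C: 8/32 differ, p = 0.250, d = 0.304.
The smallest distance is between A and B.

A and B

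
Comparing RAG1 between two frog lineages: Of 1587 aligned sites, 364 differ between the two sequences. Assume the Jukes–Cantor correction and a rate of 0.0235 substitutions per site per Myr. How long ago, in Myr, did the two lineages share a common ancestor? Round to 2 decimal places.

p = 364/1587 ≈ 0.229364.
d = −(3/4) ln(1 − 4p/3) = −0.75 ln(1 − 0.305819) = −0.75 ln(0.694181)
  = −0.75 × (-0.365023) = 0.273767 substitutions/site.
Under a molecular clock d = 2μt, so t = d/(2μ) = 0.273767 / (2 × 0.0235) = 5.82 Myr.

5.82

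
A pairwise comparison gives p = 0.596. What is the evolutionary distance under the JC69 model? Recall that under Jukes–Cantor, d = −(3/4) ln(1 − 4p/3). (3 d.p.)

1.187

d = −(3/4) ln(1 − 4p/3) = −0.75 ln(1 − 0.794667) = −0.75 ln(0.205333)
  = −0.75 × (-1.583122) = 1.187342 substitutions/site.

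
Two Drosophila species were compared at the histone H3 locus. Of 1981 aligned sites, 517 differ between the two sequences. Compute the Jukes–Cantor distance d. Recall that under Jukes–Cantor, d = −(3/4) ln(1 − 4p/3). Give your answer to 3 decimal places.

p = 517/1981 ≈ 0.260979.
d = −(3/4) ln(1 − 4p/3) = −0.75 ln(1 − 0.347972) = −0.75 ln(0.652028)
  = −0.75 × (-0.427668) = 0.320751 substitutions/site.

0.321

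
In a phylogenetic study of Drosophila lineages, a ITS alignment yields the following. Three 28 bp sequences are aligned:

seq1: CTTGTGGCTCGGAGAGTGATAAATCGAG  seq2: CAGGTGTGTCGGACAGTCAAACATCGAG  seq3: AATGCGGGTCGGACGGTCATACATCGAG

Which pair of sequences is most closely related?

seq2 and seq3

seq1–seq2: 8/28 differ, p = 0.286, d = 0.360.
seq1–seq3: 8/28 differ, p = 0.286, d = 0.360.
seq2–seq3: 6/28 differ, p = 0.214, d = 0.252.
The smallest distance is between seq2 and seq3.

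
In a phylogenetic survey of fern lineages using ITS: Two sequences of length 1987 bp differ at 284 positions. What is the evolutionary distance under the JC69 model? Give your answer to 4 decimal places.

0.1586

p = 284/1987 ≈ 0.142929.
d = −(3/4) ln(1 − 4p/3) = −0.75 ln(1 − 0.190572) = −0.75 ln(0.809428)
  = −0.75 × (-0.211427) = 0.158570 substitutions/site.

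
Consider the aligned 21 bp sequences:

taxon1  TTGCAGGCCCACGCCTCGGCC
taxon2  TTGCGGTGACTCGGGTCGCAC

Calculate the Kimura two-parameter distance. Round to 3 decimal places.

0.682

Of 21 sites, 1 differences are transitions and 8 are transversions, so P = 1/21 ≈ 0.047619 and Q = 8/21 ≈ 0.380952.
Under the Kimura two-parameter model, d = −½ ln(1 − 2P − Q) − ¼ ln(1 − 2Q).
1 − 2P − Q = 0.52381, giving −½ ln(0.52381) = 0.323313.
1 − 2Q = 0.238096, giving −¼ ln(0.238096) = 0.358770.
d = 0.323313 + 0.358770 = 0.682083.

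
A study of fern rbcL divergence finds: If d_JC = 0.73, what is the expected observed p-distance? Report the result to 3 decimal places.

0.467

p = (3/4)(1 − e^(−4d/3)) = 0.75 × (1 − e^(-0.973333)) = 0.75 × (1 − 0.377822) = 0.466634.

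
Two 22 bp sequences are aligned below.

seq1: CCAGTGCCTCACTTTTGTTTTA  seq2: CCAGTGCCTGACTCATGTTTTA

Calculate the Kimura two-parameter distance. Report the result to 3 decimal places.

0.151

Of 22 sites, 1 differences are transitions and 2 are transversions, so P = 1/22 ≈ 0.045455 and Q = 2/22 ≈ 0.090909.
Under the Kimura two-parameter model, d = −½ ln(1 − 2P − Q) − ¼ ln(1 − 2Q).
1 − 2P − Q = 0.818181, giving −½ ln(0.818181) = 0.100336.
1 − 2Q = 0.818182, giving −¼ ln(0.818182) = 0.050168.
d = 0.100336 + 0.050168 = 0.150504.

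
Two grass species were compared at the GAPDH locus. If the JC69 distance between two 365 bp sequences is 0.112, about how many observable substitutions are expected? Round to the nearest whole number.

Invert JC69: p = (3/4)(1 − e^(−4d/3)) = 0.75 × (1 − e^(-0.149333)) = 0.75 × (1 − 0.861282) = 0.104039.
Expected differing sites = pL ≈ 0.104039 × 365 = 37.974235 ≈ 38.

38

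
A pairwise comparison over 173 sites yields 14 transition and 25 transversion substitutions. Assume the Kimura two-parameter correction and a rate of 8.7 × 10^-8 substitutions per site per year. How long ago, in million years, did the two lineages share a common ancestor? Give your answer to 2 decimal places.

1.54

P = 14/173 ≈ 0.080925 and Q = 25/173 ≈ 0.144509.
Under the Kimura two-parameter model, d = −½ ln(1 − 2P − Q) − ¼ ln(1 − 2Q).
1 − 2P − Q = 0.693641, giving −½ ln(0.693641) = 0.182900.
1 − 2Q = 0.710982, giving −¼ ln(0.710982) = 0.085277.
d = 0.182900 + 0.085277 = 0.268177.
Under a molecular clock d = 2μt, so t = d/(2μ) = 0.268177 / (2 × 8.7 × 10^-8) = 1.54 million years.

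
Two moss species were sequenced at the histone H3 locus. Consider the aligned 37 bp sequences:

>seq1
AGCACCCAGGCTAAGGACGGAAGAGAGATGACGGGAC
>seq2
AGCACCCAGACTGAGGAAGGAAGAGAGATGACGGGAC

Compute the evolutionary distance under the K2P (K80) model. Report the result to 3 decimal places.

0.086

Of 37 sites, 2 differences are transitions and 1 are transversions, so P = 2/37 ≈ 0.054054 and Q = 1/37 ≈ 0.027027.
Under the Kimura two-parameter model, d = −½ ln(1 − 2P − Q) − ¼ ln(1 − 2Q).
1 − 2P − Q = 0.864865, giving −½ ln(0.864865) = 0.072591.
1 − 2Q = 0.945946, giving −¼ ln(0.945946) = 0.013892.
d = 0.072591 + 0.013892 = 0.086483.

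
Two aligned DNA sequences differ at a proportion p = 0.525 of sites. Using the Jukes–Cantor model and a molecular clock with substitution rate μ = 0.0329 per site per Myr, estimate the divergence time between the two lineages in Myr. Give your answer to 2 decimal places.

13.72

d = −(3/4) ln(1 − 4p/3) = −0.75 ln(1 − 0.7) = −0.75 ln(0.3)
  = −0.75 × (-1.203973) = 0.902980 substitutions/site.
Under a molecular clock d = 2μt, so t = d/(2μ) = 0.902980 / (2 × 0.0329) = 13.72 Myr.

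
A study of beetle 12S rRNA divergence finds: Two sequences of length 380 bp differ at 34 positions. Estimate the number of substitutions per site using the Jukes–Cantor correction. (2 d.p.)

0.10

p = 34/380 ≈ 0.089474.
d = −(3/4) ln(1 − 4p/3) = −0.75 ln(1 − 0.119299) = −0.75 ln(0.880701)
  = −0.75 × (-0.127037) = 0.095278 substitutions/site.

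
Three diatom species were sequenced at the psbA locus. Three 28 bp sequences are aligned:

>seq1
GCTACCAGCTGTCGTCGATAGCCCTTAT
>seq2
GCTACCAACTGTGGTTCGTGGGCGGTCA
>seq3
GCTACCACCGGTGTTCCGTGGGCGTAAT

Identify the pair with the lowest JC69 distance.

seq2 and seq3

seq1–seq2: 11/28 differ, p = 0.393, d = 0.556.
seq1–seq3: 10/28 differ, p = 0.357, d = 0.485.
seq2–seq3: 8/28 differ, p = 0.286, d = 0.360.
The smallest distance is between seq2 and seq3.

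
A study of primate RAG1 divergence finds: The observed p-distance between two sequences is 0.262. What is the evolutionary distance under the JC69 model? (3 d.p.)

0.322

d = −(3/4) ln(1 − 4p/3) = −0.75 ln(1 − 0.349333) = −0.75 ln(0.650667)
  = −0.75 × (-0.429757) = 0.322318 substitutions/site.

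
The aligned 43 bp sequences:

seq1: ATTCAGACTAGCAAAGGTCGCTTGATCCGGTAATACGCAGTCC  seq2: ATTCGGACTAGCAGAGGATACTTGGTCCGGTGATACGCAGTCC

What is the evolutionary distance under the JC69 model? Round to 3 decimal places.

0.184

The sequences differ at 7 of 43 sites (5, 14, 18, 19, 20, 25, 32), so p = 7/43 ≈ 0.162791.
d = −(3/4) ln(1 − 4p/3) = −0.75 ln(1 − 0.217055) = −0.75 ln(0.782945)
  = −0.75 × (-0.244693) = 0.183520 substitutions/site.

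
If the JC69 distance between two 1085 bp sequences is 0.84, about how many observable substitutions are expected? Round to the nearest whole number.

Invert JC69: p = (3/4)(1 − e^(−4d/3)) = 0.75 × (1 − e^(-1.12)) = 0.75 × (1 − 0.326280) = 0.505290.
Expected differing sites = pL ≈ 0.505290 × 1085 = 548.23965 ≈ 548.

548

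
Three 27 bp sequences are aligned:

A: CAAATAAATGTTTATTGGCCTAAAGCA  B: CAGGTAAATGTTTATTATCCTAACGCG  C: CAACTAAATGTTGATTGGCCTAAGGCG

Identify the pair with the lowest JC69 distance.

A and C

A–B: 6/27 differ, p = 0.222, d = 0.264.
A–C: 4/27 differ, p = 0.148, d = 0.165.
B–C: 6/27 differ, p = 0.222, d = 0.264.
The smallest distance is between A and C.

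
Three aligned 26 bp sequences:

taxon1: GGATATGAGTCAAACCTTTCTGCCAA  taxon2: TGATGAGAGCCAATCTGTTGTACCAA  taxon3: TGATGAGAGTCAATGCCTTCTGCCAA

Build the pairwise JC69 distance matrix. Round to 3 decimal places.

d(taxon1,taxon2) = 0.464, d(taxon1,taxon3) = 0.276, d(taxon2,taxon3) = 0.276

taxon1–taxon2: 9/26 sites differ → p ≈ 0.346154, d = −0.75 ln(1 − 0.461539) = 0.464280 ≈ 0.464.
taxon1–taxon3: 6/26 sites differ → p ≈ 0.230769, d = −0.75 ln(1 − 0.307692) = 0.275793 ≈ 0.276.
taxon2–taxon3: 6/26 sites differ → p ≈ 0.230769, d = −0.75 ln(1 − 0.307692) = 0.275793 ≈ 0.276.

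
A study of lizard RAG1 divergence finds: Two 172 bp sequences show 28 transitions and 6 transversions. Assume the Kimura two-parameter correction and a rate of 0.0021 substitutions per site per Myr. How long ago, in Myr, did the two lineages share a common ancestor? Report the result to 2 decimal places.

P = 28/172 ≈ 0.162791 and Q = 6/172 ≈ 0.034884.
Under the Kimura two-parameter model, d = −½ ln(1 − 2P − Q) − ¼ ln(1 − 2Q).
1 − 2P − Q = 0.639534, giving −½ ln(0.639534) = 0.223508.
1 − 2Q = 0.930232, giving −¼ ln(0.930232) = 0.018080.
d = 0.223508 + 0.018080 = 0.241588.
Under a molecular clock d = 2μt, so t = d/(2μ) = 0.241588 / (2 × 0.0021) = 57.52 Myr.

57.52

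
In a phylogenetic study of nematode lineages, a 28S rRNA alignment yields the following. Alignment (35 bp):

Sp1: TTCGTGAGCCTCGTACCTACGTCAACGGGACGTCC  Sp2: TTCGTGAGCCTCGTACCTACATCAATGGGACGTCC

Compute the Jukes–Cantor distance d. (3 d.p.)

The sequences differ at 2 of 35 sites (21, 26), so p = 2/35 ≈ 0.057143.
d = −(3/4) ln(1 − 4p/3) = −0.75 ln(1 − 0.076191) = −0.75 ln(0.923809)
  = −0.75 × (-0.079250) = 0.059438 substitutions/site.

0.059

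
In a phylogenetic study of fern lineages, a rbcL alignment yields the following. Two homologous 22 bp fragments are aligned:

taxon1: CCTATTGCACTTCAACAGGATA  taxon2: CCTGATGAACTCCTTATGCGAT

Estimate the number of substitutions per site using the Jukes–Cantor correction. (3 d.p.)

0.974

The sequences differ at 12 of 22 sites, so p = 12/22 ≈ 0.545455.
d = −(3/4) ln(1 − 4p/3) = −0.75 ln(1 − 0.727273) = −0.75 ln(0.272727)
  = −0.75 × (-1.299284) = 0.974463 substitutions/site.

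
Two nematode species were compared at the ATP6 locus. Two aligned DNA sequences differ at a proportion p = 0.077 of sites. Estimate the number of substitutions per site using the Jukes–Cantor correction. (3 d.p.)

d = −(3/4) ln(1 − 4p/3) = −0.75 ln(1 − 0.102667) = −0.75 ln(0.897333)
  = −0.75 × (-0.108328) = 0.081246 substitutions/site.

0.081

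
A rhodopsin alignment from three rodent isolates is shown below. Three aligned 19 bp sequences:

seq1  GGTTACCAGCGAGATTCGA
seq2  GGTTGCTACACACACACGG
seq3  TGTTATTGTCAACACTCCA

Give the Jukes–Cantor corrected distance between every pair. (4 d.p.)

d(seq1,seq2) = 0.7489, d(seq1,seq3) = 0.7489, d(seq2,seq3) = 0.9074

seq1–seq2: 9/19 sites differ → p ≈ 0.473684, d = −0.75 ln(1 − 0.631579) = 0.748897 ≈ 0.7489.
seq1–seq3: 9/19 sites differ → p ≈ 0.473684, d = −0.75 ln(1 − 0.631579) = 0.748897 ≈ 0.7489.
seq2–seq3: 10/19 sites differ → p ≈ 0.526316, d = −0.75 ln(1 − 0.701755) = 0.907380 ≈ 0.9074.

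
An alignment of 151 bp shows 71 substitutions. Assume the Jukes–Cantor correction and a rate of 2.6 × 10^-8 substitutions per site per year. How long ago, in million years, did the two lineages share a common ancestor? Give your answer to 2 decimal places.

p = 71/151 ≈ 0.470199.
d = −(3/4) ln(1 − 4p/3) = −0.75 ln(1 − 0.626932) = −0.75 ln(0.373068)
  = −0.75 × (-0.985995) = 0.739496 substitutions/site.
Under a molecular clock d = 2μt, so t = d/(2μ) = 0.739496 / (2 × 2.6 × 10^-8) = 14.22 million years.

14.22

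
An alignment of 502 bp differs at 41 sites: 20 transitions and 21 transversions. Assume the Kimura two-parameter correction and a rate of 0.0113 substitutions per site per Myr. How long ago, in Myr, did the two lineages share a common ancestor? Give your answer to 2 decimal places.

P = 20/502 ≈ 0.039841 and Q = 21/502 ≈ 0.041833.
Under the Kimura two-parameter model, d = −½ ln(1 − 2P − Q) − ¼ ln(1 − 2Q).
1 − 2P − Q = 0.878485, giving −½ ln(0.878485) = 0.064778.
1 − 2Q = 0.916334, giving −¼ ln(0.916334) = 0.021844.
d = 0.064778 + 0.021844 = 0.086622.
Under a molecular clock d = 2μt, so t = d/(2μ) = 0.086622 / (2 × 0.0113) = 3.83 Myr.

3.83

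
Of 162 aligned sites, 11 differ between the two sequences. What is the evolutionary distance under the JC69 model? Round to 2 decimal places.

0.07

p = 11/162 ≈ 0.067901.
d = −(3/4) ln(1 − 4p/3) = −0.75 ln(1 − 0.090535) = −0.75 ln(0.909465)
  = −0.75 × (-0.094899) = 0.071174 substitutions/site.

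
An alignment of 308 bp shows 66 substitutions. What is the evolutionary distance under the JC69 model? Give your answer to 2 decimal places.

0.25

p = 66/308 ≈ 0.214286.
d = −(3/4) ln(1 − 4p/3) = −0.75 ln(1 − 0.285715) = −0.75 ln(0.714285)
  = −0.75 × (-0.336473) = 0.252355 substitutions/site.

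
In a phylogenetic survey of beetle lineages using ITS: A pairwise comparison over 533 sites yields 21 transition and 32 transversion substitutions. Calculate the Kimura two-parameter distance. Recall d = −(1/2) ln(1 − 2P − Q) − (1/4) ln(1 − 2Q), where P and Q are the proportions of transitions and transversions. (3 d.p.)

0.107

P = 21/533 ≈ 0.0394 and Q = 32/533 ≈ 0.060038.
Under the Kimura two-parameter model, d = −½ ln(1 − 2P − Q) − ¼ ln(1 − 2Q).
1 − 2P − Q = 0.861162, giving −½ ln(0.861162) = 0.074736.
1 − 2Q = 0.879924, giving −¼ ln(0.879924) = 0.031980.
d = 0.074736 + 0.031980 = 0.106716.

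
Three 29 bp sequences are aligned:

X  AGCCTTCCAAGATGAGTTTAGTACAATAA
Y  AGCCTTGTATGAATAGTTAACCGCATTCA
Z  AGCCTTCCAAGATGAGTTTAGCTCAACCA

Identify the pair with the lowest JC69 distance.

X–Y: 11/29 differ, p = 0.379, d = 0.529.
X–Z: 4/29 differ, p = 0.138, d = 0.152.
Y–Z: 10/29 differ, p = 0.345, d = 0.462.
The smallest distance is between X and Z.

X and Z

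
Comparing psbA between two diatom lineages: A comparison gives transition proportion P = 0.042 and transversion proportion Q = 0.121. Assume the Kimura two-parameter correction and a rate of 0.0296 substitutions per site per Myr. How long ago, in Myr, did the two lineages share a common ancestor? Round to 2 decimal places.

Under the Kimura two-parameter model, d = −½ ln(1 − 2P − Q) − ¼ ln(1 − 2Q).
1 − 2P − Q = 0.795, giving −½ ln(0.795) = 0.114707.
1 − 2Q = 0.758, giving −¼ ln(0.758) = 0.069268.
d = 0.114707 + 0.069268 = 0.183975.
Under a molecular clock d = 2μt, so t = d/(2μ) = 0.183975 / (2 × 0.0296) = 3.11 Myr.

3.11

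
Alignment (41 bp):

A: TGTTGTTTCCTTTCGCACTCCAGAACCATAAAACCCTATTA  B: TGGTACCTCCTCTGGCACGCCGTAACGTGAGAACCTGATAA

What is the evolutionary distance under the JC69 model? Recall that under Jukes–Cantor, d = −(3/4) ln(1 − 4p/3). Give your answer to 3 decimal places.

The sequences differ at 16 of 41 sites, so p = 16/41 ≈ 0.390244.
d = −(3/4) ln(1 − 4p/3) = −0.75 ln(1 − 0.520325) = −0.75 ln(0.479675)
  = −0.75 × (-0.734646) = 0.550985 substitutions/site.

0.551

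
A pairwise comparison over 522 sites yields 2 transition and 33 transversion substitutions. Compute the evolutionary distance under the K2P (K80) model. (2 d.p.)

P = 2/522 ≈ 0.003831 and Q = 33/522 ≈ 0.063218.
Under the Kimura two-parameter model, d = −½ ln(1 − 2P − Q) − ¼ ln(1 − 2Q).
1 − 2P − Q = 0.92912, giving −½ ln(0.92912) = 0.036759.
1 − 2Q = 0.873564, giving −¼ ln(0.873564) = 0.033793.
d = 0.036759 + 0.033793 = 0.070552.

0.07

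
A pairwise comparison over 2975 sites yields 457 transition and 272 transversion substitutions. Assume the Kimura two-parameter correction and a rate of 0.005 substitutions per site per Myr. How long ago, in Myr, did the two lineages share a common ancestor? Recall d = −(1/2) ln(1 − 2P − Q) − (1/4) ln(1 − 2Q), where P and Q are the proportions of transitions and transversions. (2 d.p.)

P = 457/2975 ≈ 0.153613 and Q = 272/2975 ≈ 0.091429.
Under the Kimura two-parameter model, d = −½ ln(1 − 2P − Q) − ¼ ln(1 − 2Q).
1 − 2P − Q = 0.601345, giving −½ ln(0.601345) = 0.254293.
1 − 2Q = 0.817142, giving −¼ ln(0.817142) = 0.050486.
d = 0.254293 + 0.050486 = 0.304779.
Under a molecular clock d = 2μt, so t = d/(2μ) = 0.304779 / (2 × 0.005) = 30.48 Myr.

30.48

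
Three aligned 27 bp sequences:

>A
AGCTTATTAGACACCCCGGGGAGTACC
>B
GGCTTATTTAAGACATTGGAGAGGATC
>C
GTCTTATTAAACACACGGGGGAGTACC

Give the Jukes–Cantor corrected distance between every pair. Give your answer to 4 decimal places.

d(A,B) = 0.5107, d(A,C) = 0.2127, d(B,C) = 0.3770

A–B: 10/27 sites differ → p ≈ 0.37037, d = −0.75 ln(1 − 0.493827) = 0.510658 ≈ 0.5107.
A–C: 5/27 sites differ → p ≈ 0.185185, d = −0.75 ln(1 − 0.246913) = 0.212681 ≈ 0.2127.
B–C: 8/27 sites differ → p ≈ 0.296296, d = −0.75 ln(1 − 0.395061) = 0.376971 ≈ 0.3770.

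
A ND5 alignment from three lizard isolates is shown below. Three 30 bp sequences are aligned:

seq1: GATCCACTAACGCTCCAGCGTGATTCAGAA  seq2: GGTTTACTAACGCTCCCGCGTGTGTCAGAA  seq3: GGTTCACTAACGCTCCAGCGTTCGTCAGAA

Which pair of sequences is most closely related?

seq2 and seq3

seq1–seq2: 6/30 differ, p = 0.200, d = 0.233.
seq1–seq3: 5/30 differ, p = 0.167, d = 0.188.
seq2–seq3: 4/30 differ, p = 0.133, d = 0.147.
The smallest distance is between seq2 and seq3.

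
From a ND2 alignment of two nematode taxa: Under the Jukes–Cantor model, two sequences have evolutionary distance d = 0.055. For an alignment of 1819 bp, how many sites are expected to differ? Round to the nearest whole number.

Invert JC69: p = (3/4)(1 − e^(−4d/3)) = 0.75 × (1 − e^(-0.073333)) = 0.75 × (1 − 0.929291) = 0.053032.
Expected differing sites = pL ≈ 0.053032 × 1819 = 96.465208 ≈ 96.

96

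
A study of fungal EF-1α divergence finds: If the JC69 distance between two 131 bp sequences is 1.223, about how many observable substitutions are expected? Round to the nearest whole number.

79

Invert JC69: p = (3/4)(1 − e^(−4d/3)) = 0.75 × (1 − e^(-1.630667)) = 0.75 × (1 − 0.195799) = 0.603151.
Expected differing sites = pL ≈ 0.603151 × 131 = 79.012781 ≈ 79.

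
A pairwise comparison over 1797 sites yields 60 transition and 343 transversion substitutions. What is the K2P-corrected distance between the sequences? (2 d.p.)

P = 60/1797 ≈ 0.033389 and Q = 343/1797 ≈ 0.190874.
Under the Kimura two-parameter model, d = −½ ln(1 − 2P − Q) − ¼ ln(1 − 2Q).
1 − 2P − Q = 0.742348, giving −½ ln(0.742348) = 0.148969.
1 − 2Q = 0.618252, giving −¼ ln(0.618252) = 0.120215.
d = 0.148969 + 0.120215 = 0.269184.

0.27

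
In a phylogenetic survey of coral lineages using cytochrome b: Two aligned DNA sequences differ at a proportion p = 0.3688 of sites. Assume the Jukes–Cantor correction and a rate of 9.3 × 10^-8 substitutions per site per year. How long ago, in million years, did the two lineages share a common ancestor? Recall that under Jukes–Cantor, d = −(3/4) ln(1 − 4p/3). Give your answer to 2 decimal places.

2.73

d = −(3/4) ln(1 − 4p/3) = −0.75 ln(1 − 0.491733) = −0.75 ln(0.508267)
  = −0.75 × (-0.676748) = 0.507561 substitutions/site.
Under a molecular clock d = 2μt, so t = d/(2μ) = 0.507561 / (2 × 9.3 × 10^-8) = 2.73 million years.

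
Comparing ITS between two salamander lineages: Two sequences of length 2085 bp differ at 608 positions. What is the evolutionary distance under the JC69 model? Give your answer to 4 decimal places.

p = 608/2085 ≈ 0.291607.
d = −(3/4) ln(1 − 4p/3) = −0.75 ln(1 − 0.388809) = −0.75 ln(0.611191)
  = −0.75 × (-0.492346) = 0.369260 substitutions/site.

0.3693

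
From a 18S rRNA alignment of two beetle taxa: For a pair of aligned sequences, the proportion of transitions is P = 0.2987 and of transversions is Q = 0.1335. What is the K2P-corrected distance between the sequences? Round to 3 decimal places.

0.734

Under the Kimura two-parameter model, d = −½ ln(1 − 2P − Q) − ¼ ln(1 − 2Q).
1 − 2P − Q = 0.2691, giving −½ ln(0.2691) = 0.656336.
1 − 2Q = 0.733, giving −¼ ln(0.733) = 0.077652.
d = 0.656336 + 0.077652 = 0.733988.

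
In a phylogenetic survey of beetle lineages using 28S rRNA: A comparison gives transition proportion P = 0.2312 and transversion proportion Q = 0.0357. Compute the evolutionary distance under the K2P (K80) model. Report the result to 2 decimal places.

Under the Kimura two-parameter model, d = −½ ln(1 − 2P − Q) − ¼ ln(1 − 2Q).
1 − 2P − Q = 0.5019, giving −½ ln(0.5019) = 0.344677.
1 − 2Q = 0.9286, giving −¼ ln(0.9286) = 0.018519.
d = 0.344677 + 0.018519 = 0.363196.

0.36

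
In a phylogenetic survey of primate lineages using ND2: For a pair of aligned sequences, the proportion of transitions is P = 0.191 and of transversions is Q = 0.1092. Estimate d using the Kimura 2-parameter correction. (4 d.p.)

Under the Kimura two-parameter model, d = −½ ln(1 − 2P − Q) − ¼ ln(1 − 2Q).
1 − 2P − Q = 0.5088, giving −½ ln(0.5088) = 0.337850.
1 − 2Q = 0.7816, giving −¼ ln(0.7816) = 0.061603.
d = 0.337850 + 0.061603 = 0.399453.

0.3995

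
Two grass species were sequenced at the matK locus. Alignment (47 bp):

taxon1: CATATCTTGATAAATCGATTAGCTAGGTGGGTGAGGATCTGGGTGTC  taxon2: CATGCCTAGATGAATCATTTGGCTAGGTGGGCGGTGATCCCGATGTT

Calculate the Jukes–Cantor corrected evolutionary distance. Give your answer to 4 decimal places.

The sequences differ at 14 of 47 sites, so p = 14/47 ≈ 0.297872.
d = −(3/4) ln(1 − 4p/3) = −0.75 ln(1 − 0.397163) = −0.75 ln(0.602837)
  = −0.75 × (-0.506108) = 0.379581 substitutions/site.

0.3796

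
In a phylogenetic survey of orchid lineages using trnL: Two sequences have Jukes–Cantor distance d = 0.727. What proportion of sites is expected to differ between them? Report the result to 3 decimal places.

0.465

p = (3/4)(1 − e^(−4d/3)) = 0.75 × (1 − e^(-0.969333)) = 0.75 × (1 − 0.379336) = 0.465498.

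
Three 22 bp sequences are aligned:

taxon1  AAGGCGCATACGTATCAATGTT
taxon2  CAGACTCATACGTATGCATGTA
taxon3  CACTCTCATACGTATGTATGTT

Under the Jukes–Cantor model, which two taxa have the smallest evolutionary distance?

taxon2 and taxon3

taxon1–taxon2: 6/22 differ, p = 0.273, d = 0.339.
taxon1–taxon3: 6/22 differ, p = 0.273, d = 0.339.
taxon2–taxon3: 4/22 differ, p = 0.182, d = 0.208.
The smallest distance is between taxon2 and taxon3.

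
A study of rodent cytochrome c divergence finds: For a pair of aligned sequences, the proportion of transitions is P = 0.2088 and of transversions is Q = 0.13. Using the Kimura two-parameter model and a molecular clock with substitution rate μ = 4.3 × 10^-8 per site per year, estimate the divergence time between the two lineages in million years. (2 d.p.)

5.49

Under the Kimura two-parameter model, d = −½ ln(1 − 2P − Q) − ¼ ln(1 − 2Q).
1 − 2P − Q = 0.4524, giving −½ ln(0.4524) = 0.396594.
1 − 2Q = 0.74, giving −¼ ln(0.74) = 0.075276.
d = 0.396594 + 0.075276 = 0.471870.
Under a molecular clock d = 2μt, so t = d/(2μ) = 0.471870 / (2 × 4.3 × 10^-8) = 5.49 million years.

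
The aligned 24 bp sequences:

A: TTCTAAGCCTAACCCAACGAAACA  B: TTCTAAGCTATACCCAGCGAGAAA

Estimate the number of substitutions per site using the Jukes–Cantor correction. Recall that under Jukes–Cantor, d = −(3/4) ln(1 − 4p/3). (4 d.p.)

0.3041

The sequences differ at 6 of 24 sites (9, 10, 11, 17, 21, 23), so p = 6/24 = 0.25.
d = −(3/4) ln(1 − 4p/3) = −0.75 ln(1 − 0.333333) = −0.75 ln(0.666667)
  = −0.75 × (-0.405465) = 0.304099 substitutions/site.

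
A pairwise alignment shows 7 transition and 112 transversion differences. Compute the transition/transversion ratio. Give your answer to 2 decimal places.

0.06

R = 7/112 = 0.0625 ≈ 0.06 (to 2 d.p.).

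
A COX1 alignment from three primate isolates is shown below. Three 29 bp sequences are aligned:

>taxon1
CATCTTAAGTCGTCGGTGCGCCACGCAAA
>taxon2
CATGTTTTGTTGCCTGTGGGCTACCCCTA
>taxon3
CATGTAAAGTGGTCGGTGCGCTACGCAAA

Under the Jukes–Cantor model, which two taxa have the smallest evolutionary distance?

taxon1–taxon2: 11/29 differ, p = 0.379, d = 0.529.
taxon1–taxon3: 4/29 differ, p = 0.138, d = 0.152.
taxon2–taxon3: 10/29 differ, p = 0.345, d = 0.462.
The smallest distance is between taxon1 and taxon3.

taxon1 and taxon3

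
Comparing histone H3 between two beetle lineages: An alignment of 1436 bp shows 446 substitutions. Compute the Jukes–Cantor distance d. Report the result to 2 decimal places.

0.40

p = 446/1436 ≈ 0.310585.
d = −(3/4) ln(1 − 4p/3) = −0.75 ln(1 − 0.414113) = −0.75 ln(0.585887)
  = −0.75 × (-0.534628) = 0.400971 substitutions/site.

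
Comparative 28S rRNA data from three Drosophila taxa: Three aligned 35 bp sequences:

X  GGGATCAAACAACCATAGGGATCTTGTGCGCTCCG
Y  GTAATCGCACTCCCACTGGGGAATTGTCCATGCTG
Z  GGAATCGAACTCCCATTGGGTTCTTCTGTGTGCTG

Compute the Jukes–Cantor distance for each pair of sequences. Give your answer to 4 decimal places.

d(X,Y) = 0.7053, d(X,Z) = 0.4073, d(Y,Z) = 0.3597

X–Y: 16/35 sites differ → p ≈ 0.457143, d = −0.75 ln(1 − 0.609524) = 0.705292 ≈ 0.7053.
X–Z: 11/35 sites differ → p ≈ 0.314286, d = −0.75 ln(1 − 0.419048) = 0.407315 ≈ 0.4073.
Y–Z: 10/35 sites differ → p ≈ 0.285714, d = −0.75 ln(1 − 0.380952) = 0.359679 ≈ 0.3597.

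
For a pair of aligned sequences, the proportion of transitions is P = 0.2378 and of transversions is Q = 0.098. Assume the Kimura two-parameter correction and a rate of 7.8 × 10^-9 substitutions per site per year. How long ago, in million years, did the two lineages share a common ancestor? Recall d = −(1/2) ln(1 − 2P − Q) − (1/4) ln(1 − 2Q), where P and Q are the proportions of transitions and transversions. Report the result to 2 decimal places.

30.82

Under the Kimura two-parameter model, d = −½ ln(1 − 2P − Q) − ¼ ln(1 − 2Q).
1 − 2P − Q = 0.4264, giving −½ ln(0.4264) = 0.426189.
1 − 2Q = 0.804, giving −¼ ln(0.804) = 0.054539.
d = 0.426189 + 0.054539 = 0.480728.
Under a molecular clock d = 2μt, so t = d/(2μ) = 0.480728 / (2 × 7.8 × 10^-9) = 30.82 million years.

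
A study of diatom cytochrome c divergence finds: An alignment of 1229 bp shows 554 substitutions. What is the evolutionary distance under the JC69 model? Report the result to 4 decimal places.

0.6892

p = 554/1229 ≈ 0.450773.
d = −(3/4) ln(1 − 4p/3) = −0.75 ln(1 − 0.601031) = −0.75 ln(0.398969)
  = −0.75 × (-0.918872) = 0.689154 substitutions/site.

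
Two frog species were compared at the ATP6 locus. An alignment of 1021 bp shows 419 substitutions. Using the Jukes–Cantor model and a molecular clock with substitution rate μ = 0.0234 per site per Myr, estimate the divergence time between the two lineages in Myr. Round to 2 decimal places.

12.70

p = 419/1021 ≈ 0.410382.
d = −(3/4) ln(1 − 4p/3) = −0.75 ln(1 − 0.547176) = −0.75 ln(0.452824)
  = −0.75 × (-0.792252) = 0.594189 substitutions/site.
Under a molecular clock d = 2μt, so t = d/(2μ) = 0.594189 / (2 × 0.0234) = 12.70 Myr.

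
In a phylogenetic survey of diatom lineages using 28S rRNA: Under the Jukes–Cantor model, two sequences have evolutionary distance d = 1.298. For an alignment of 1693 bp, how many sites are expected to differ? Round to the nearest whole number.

1045

Invert JC69: p = (3/4)(1 − e^(−4d/3)) = 0.75 × (1 − e^(-1.730667)) = 0.75 × (1 − 0.177166) = 0.617126.
Expected differing sites = pL ≈ 0.617126 × 1693 = 1044.794318 ≈ 1045.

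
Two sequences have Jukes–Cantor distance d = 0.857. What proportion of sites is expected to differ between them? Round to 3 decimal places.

p = (3/4)(1 − e^(−4d/3)) = 0.75 × (1 − e^(-1.142667)) = 0.75 × (1 − 0.318967) = 0.510775.

0.511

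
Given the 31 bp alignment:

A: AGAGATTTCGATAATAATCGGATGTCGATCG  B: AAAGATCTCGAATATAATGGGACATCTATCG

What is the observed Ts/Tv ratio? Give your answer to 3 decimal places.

1.000

Transitions are A↔G and C↔T; transversions are all other mismatches.
Transitions: 4. Transversions: 4.
R = 4/4 = 1.000.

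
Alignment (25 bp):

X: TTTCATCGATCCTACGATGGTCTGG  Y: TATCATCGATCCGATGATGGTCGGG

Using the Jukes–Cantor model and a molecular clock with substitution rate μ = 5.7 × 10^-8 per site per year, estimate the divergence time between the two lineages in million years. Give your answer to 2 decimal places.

The sequences differ at 4 of 25 sites (2, 13, 15, 23), so p = 4/25 = 0.16.
d = −(3/4) ln(1 − 4p/3) = −0.75 ln(1 − 0.213333) = −0.75 ln(0.786667)
  = −0.75 × (-0.239950) = 0.179963 substitutions/site.
Under a molecular clock d = 2μt, so t = d/(2μ) = 0.179963 / (2 × 5.7 × 10^-8) = 1.58 million years.

1.58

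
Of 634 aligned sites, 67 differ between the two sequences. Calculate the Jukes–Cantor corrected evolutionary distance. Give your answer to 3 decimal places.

0.114

p = 67/634 ≈ 0.105678.
d = −(3/4) ln(1 − 4p/3) = −0.75 ln(1 − 0.140904) = −0.75 ln(0.859096)
  = −0.75 × (-0.151875) = 0.113906 substitutions/site.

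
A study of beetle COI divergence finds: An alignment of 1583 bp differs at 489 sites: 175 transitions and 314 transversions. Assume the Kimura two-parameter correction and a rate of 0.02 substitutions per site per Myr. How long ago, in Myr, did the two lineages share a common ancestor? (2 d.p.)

9.96

P = 175/1583 ≈ 0.11055 and Q = 314/1583 ≈ 0.198358.
Under the Kimura two-parameter model, d = −½ ln(1 − 2P − Q) − ¼ ln(1 − 2Q).
1 − 2P − Q = 0.580542, giving −½ ln(0.580542) = 0.271897.
1 − 2Q = 0.603284, giving −¼ ln(0.603284) = 0.126342.
d = 0.271897 + 0.126342 = 0.398239.
Under a molecular clock d = 2μt, so t = d/(2μ) = 0.398239 / (2 × 0.02) = 9.96 Myr.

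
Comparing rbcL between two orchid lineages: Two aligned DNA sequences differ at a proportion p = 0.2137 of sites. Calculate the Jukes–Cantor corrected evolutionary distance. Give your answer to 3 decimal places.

d = −(3/4) ln(1 − 4p/3) = −0.75 ln(1 − 0.284933) = −0.75 ln(0.715067)
  = −0.75 × (-0.335379) = 0.251534 substitutions/site.

0.252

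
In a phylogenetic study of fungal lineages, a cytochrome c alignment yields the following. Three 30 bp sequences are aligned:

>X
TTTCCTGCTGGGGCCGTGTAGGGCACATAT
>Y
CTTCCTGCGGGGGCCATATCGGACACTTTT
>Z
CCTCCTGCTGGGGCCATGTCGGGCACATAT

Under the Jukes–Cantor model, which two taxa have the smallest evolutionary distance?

X and Z

X–Y: 8/30 differ, p = 0.267, d = 0.330.
X–Z: 4/30 differ, p = 0.133, d = 0.147.
Y–Z: 6/30 differ, p = 0.200, d = 0.233.
The smallest distance is between X and Z.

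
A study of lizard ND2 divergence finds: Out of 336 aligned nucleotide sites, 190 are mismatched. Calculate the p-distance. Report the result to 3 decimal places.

p = 190/336 = 0.565476… ≈ 0.565 (to 3 d.p.).

0.565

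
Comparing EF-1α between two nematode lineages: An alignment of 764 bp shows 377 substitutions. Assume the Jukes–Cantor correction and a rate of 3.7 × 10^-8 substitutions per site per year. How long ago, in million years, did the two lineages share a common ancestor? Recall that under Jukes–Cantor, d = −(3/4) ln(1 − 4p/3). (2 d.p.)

10.87

p = 377/764 ≈ 0.493455.
d = −(3/4) ln(1 − 4p/3) = −0.75 ln(1 − 0.65794) = −0.75 ln(0.34206)
  = −0.75 × (-1.072769) = 0.804577 substitutions/site.
Under a molecular clock d = 2μt, so t = d/(2μ) = 0.804577 / (2 × 3.7 × 10^-8) = 10.87 million years.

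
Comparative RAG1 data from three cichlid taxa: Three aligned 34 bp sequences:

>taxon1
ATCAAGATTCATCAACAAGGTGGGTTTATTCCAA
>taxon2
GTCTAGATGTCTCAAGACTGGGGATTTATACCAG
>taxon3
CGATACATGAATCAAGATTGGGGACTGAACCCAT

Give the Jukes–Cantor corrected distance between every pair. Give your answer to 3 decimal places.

d(taxon1,taxon2) = 0.477, d(taxon1,taxon3) = 0.824, d(taxon2,taxon3) = 0.477

taxon1–taxon2: 12/34 sites differ → p ≈ 0.352941, d = −0.75 ln(1 − 0.470588) = 0.476991 ≈ 0.477.
taxon1–taxon3: 17/34 sites differ → p = 0.5, d = −0.75 ln(1 − 0.666667) = 0.823960 ≈ 0.824.
taxon2–taxon3: 12/34 sites differ → p ≈ 0.352941, d = −0.75 ln(1 − 0.470588) = 0.476991 ≈ 0.477.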